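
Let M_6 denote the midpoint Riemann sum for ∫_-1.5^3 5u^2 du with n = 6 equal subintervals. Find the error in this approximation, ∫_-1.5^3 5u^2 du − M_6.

1.0546875

Exact integral: ∫_-1.5^3 f(u) du = 50.625.
M_6 = 49.5703125.
Error = 50.625 − 49.5703125 = 1.0546875.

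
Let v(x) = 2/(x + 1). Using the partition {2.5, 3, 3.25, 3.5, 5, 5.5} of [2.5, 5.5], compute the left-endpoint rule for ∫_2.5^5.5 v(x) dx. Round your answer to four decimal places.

Subinterval widths: 0.5, 0.25, 0.25, 1.5, 0.5.
Left endpoints: 2.5, 3, 3.25, 3.5, 5.
v(2.5) = 4/7, v(3) = 0.5, v(3.25) = 8/17, v(3.5) = 4/9, v(5) = 1/3.
Sum = Σ Δx_i · v(x_i).
Sum ≈ 1.3617.

1.3617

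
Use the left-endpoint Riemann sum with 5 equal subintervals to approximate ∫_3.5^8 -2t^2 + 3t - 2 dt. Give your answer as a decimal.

-204.84

Δt = (8 − 3.5)/5 = 0.9.
Left endpoints: 3.5, 4.4, 5.3, 6.2, 7.1.
f(3.5) = -16, f(4.4) = -27.52, f(5.3) = -42.28, f(6.2) = -60.28, f(7.1) = -81.52.
Sum = Δt · [f(3.5) + f(4.4) + f(5.3) + f(6.2) + f(7.1)].
Sum = -204.84.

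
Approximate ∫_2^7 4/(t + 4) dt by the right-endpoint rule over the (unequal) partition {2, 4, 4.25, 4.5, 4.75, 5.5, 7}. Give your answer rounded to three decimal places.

Subinterval widths: 2, 0.25, 0.25, 0.25, 0.75, 1.5.
Right endpoints: 4, 4.25, 4.5, 4.75, 5.5, 7.
f(4) = 0.5, f(4.25) = 16/33, f(4.5) = 8/17, f(4.75) = 16/35, f(5.5) = 8/19, f(7) = 4/11.
Sum = Σ Δt_i · f(t_i).
Sum ≈ 2.214.

2.214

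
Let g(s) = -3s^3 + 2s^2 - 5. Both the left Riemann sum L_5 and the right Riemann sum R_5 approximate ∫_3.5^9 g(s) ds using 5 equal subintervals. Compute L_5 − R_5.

2112.9625

L_5 = -3381.9775.
R_5 = -5494.94.
L_5 − R_5 = 2112.9625.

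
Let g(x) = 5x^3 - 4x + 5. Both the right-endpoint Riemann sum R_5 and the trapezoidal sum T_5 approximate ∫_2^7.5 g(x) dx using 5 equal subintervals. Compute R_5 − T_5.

1126.05625

R_5 = 5063.1625.
T_5 = 3937.10625.
R_5 − T_5 = 1126.05625.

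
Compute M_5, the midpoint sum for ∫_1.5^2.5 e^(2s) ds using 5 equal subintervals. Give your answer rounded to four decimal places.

Δs = (2.5 − 1.5)/5 = 0.2.
Midpoints: 1.6, 1.8, 2, 2.2, 2.4.
f(1.6) ≈ 24.5325, f(1.8) ≈ 36.5982, f(2) ≈ 54.5982, f(2.2) ≈ 81.4509, f(2.4) ≈ 121.5104.
Sum = Δs · [f(1.6) + f(1.8) + f(2) + f(2.2) + f(2.4)].
Sum ≈ 63.7380.

63.7380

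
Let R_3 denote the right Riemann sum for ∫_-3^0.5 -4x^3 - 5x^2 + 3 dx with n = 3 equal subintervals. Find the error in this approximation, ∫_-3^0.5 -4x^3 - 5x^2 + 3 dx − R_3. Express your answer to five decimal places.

29.83102

Exact integral: ∫_-3^0.5 f(x) dx ≈ 46.2291667.
R_3 ≈ 16.3981481.
Error ≈ 46.2291667 − 16.3981481 ≈ 29.83102.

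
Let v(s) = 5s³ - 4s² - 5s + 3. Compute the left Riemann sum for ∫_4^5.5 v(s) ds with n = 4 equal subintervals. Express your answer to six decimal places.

Δs = (5.5 − 4)/4 = 0.375.
Left endpoints: 4, 4.375, 4.75, 5.125.
v(4) = 239, v(4.375) = 165511/512, v(4.75) = 424.859375, v(5.125) = 279229/512.
Sum = Δs · [v(4) + v(4.375) + v(4.75) + v(5.125)].
Sum ≈ 574.684570.

574.684570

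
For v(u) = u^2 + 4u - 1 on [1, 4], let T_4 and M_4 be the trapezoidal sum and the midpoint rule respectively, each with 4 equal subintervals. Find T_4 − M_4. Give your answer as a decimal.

T_4 = 48.28125.
M_4 = 47.859375.
T_4 − M_4 = 0.421875.

0.421875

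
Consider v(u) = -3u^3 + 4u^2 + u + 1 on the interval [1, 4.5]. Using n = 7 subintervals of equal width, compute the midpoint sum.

Δu = (4.5 − 1)/7 = 0.5.
Midpoints: 1.25, 1.75, 2.25, 2.75, 3.25, 3.75, 4.25.
v(1.25) = 2.640625, v(1.75) = -1.078125, v(2.25) = -10.671875, v(2.75) = -28.390625, v(3.25) = -56.484375, v(3.75) = -97.203125, v(4.25) = -152.796875.
Sum = Δu · [v(1.25) + v(1.75) + v(2.25) + ...].
Sum = -171.9921875.

-171.9921875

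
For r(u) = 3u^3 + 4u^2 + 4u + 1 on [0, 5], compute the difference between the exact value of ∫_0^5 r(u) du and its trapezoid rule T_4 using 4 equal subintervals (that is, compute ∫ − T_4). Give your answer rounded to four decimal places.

Exact integral: ∫_0^5 r(u) du ≈ 690.416667.
T_4 = 724.921875.
Error ≈ 690.416667 − 724.921875 ≈ -34.5052.

-34.5052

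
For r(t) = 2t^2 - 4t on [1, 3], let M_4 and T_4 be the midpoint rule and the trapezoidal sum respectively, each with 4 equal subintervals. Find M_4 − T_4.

-0.25

M_4 = 1.25.
T_4 = 1.5.
M_4 − T_4 = -0.25.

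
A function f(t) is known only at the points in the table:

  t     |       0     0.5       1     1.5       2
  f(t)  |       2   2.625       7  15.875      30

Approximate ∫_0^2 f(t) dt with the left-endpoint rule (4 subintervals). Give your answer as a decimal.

13.75

Δt = 0.5.
Sum = 0.5·[2 + 2.625 + 7 + 15.875] = 13.75.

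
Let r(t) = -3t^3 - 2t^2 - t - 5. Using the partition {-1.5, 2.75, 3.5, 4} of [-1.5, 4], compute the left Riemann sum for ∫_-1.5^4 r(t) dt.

-135.73046875

Subinterval widths: 4.25, 0.75, 0.5.
Left endpoints: -1.5, 2.75, 3.5.
r(-1.5) = 2.125, r(2.75) = -85.265625, r(3.5) = -161.625.
Sum = Σ Δt_i · r(t_i).
Sum = -135.73046875.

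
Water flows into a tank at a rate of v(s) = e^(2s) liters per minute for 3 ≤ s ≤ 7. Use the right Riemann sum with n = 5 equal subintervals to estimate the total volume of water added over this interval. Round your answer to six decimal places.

1205057.622203

Δs = (7 − 3)/5 = 0.8.
Right endpoints: 3.8, 4.6, 5.4, 6.2, 7.
v(3.8) ≈ 1998.195895, v(4.6) ≈ 9897.129059, v(5.4) ≈ 49020.801136, v(6.2) ≈ 242801.617498, v(7) ≈ 1202604.284165.
Sum = Δs · [v(3.8) + v(4.6) + v(5.4) + v(6.2) + v(7)].
Sum ≈ 1205057.622203.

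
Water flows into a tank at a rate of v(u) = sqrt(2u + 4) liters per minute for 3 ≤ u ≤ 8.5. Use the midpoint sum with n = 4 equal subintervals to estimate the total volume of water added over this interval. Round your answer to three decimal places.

Δu = (8.5 − 3)/4 = 1.375.
Midpoints: 3.6875, 5.0625, 6.4375, 7.8125.
v(3.6875) ≈ 3.373, v(5.0625) ≈ 3.758, v(6.4375) ≈ 4.108, v(7.8125) ≈ 4.430.
Sum = Δu · [v(3.6875) + v(5.0625) + v(6.4375) + v(7.8125)].
Sum ≈ 21.545.

21.545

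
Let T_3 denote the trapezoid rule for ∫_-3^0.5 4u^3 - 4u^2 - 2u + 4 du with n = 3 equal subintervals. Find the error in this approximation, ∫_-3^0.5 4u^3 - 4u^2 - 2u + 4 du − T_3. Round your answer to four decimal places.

Exact integral: ∫_-3^0.5 f(u) du ≈ -94.354167.
T_3 ≈ -109.439815.
Error ≈ -94.354167 − (-109.439815) ≈ 15.0856.

15.0856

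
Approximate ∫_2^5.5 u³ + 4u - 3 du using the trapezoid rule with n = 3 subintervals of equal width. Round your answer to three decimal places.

Δu = (5.5 − 2)/3 = 7/6.
f(2) = 13, f(19/6) = 8947/216, f(13/3) = 2584/27, f(5.5) = 185.375.
T_3 = (Δu/2)·[f(u_0) + 2f(u_1) + 2f(u_2) + f(u_3)].
Sum ≈ 275.698.

275.698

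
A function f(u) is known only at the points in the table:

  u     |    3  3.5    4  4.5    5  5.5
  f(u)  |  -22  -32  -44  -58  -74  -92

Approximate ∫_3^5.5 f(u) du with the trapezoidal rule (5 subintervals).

Δu = 0.5.
T_5 = (0.5/2)·[(-22) + 2·(-32) + 2·(-44) + 2·(-58) + 2·(-74) + (-92)] = -132.5.

-132.5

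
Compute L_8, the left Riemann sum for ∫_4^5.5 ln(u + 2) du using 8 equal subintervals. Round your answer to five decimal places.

Δu = (5.5 − 4)/8 = 0.1875.
Left endpoints: 4, 4.1875, 4.375, 4.5625, 4.75, 4.9375, 5.125, 5.3125.
f(4) ≈ 1.79176, f(4.1875) ≈ 1.82253, f(4.375) ≈ 1.85238, f(4.5625) ≈ 1.88137, f(4.75) ≈ 1.90954, f(4.9375) ≈ 1.93694, f(5.125) ≈ 1.96361, f(5.3125) ≈ 1.98959.
Sum = Δu · [f(4) + f(4.1875) + f(4.375) + ...].
Sum ≈ 2.84020.

2.84020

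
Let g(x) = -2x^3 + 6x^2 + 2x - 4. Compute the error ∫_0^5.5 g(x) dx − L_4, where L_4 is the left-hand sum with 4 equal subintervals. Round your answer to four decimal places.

-78.2246

Exact integral: ∫_0^5.5 g(x) dx = -116.53125.
L_4 ≈ -38.306641.
Error ≈ -116.53125 − (-38.306641) ≈ -78.2246.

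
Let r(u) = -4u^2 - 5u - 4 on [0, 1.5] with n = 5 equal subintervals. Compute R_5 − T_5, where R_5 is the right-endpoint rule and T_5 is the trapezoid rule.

-2.475

R_5 = -18.69.
T_5 = -16.215.
R_5 − T_5 = -2.475.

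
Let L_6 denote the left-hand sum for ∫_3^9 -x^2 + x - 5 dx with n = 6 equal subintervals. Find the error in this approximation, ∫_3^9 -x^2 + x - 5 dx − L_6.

Exact integral: ∫_3^9 f(x) dx = -228.
L_6 = -196.
Error = -228 − (-196) = -32.

-32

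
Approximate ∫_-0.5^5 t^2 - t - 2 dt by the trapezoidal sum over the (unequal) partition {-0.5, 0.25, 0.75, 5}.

31.21875

Subinterval widths: 0.75, 0.5, 4.25.
f(-0.5) = -1.25, f(0.25) = -2.1875, f(0.75) = -2.1875, f(5) = 18.
On each subinterval the trapezoid contributes (Δt_i/2)·[f(t_{i-1}) + f(t_i)].
Sum = 31.21875.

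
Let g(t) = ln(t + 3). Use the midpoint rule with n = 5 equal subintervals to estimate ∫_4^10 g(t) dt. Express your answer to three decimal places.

Δt = (10 − 4)/5 = 1.2.
Midpoints: 4.6, 5.8, 7, 8.2, 9.4.
g(4.6) ≈ 2.028, g(5.8) ≈ 2.175, g(7) ≈ 2.303, g(8.2) ≈ 2.416, g(9.4) ≈ 2.518.
Sum = Δt · [g(4.6) + g(5.8) + g(7) + g(8.2) + g(9.4)].
Sum ≈ 13.727.

13.727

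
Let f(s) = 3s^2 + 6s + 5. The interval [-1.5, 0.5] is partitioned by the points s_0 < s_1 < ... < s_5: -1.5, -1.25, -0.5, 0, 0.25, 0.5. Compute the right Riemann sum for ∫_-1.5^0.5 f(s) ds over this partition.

Subinterval widths: 0.25, 0.75, 0.5, 0.25, 0.25.
Right endpoints: -1.25, -0.5, 0, 0.25, 0.5.
f(-1.25) = 2.1875, f(-0.5) = 2.75, f(0) = 5, f(0.25) = 6.6875, f(0.5) = 8.75.
Sum = Σ Δs_i · f(s_i).
Sum = 8.96875.

8.96875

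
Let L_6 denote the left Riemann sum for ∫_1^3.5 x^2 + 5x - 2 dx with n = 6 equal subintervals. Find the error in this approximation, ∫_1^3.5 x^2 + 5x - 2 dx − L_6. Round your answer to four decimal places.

4.8756

Exact integral: ∫_1^3.5 f(x) dx ≈ 37.083333.
L_6 ≈ 32.207755.
Error ≈ 37.083333 − 32.207755 ≈ 4.8756.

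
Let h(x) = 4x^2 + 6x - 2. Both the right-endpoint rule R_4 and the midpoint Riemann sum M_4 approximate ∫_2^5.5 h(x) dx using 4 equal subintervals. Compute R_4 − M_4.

R_4 = 339.828125.
M_4 = 282.0234375.
R_4 − M_4 = 57.8046875.

57.8046875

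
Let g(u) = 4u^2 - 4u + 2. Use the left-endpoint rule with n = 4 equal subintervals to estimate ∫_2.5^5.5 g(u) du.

128.625

Δu = (5.5 − 2.5)/4 = 0.75.
Left endpoints: 2.5, 3.25, 4, 4.75.
g(2.5) = 17, g(3.25) = 31.25, g(4) = 50, g(4.75) = 73.25.
Sum = Δu · [g(2.5) + g(3.25) + g(4) + g(4.75)].
Sum = 128.625.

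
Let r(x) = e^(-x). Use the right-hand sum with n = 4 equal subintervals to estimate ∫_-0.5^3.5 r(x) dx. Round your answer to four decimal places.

0.9419

Δx = (3.5 − (-0.5))/4 = 1.
Right endpoints: 0.5, 1.5, 2.5, 3.5.
r(0.5) ≈ 0.6065, r(1.5) ≈ 0.2231, r(2.5) ≈ 0.0821, r(3.5) ≈ 0.0302.
Sum = Δx · [r(0.5) + r(1.5) + r(2.5) + r(3.5)].
Sum ≈ 0.9419.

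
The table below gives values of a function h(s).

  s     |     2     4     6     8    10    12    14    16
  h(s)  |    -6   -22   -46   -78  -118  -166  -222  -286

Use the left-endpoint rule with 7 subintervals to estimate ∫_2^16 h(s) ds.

Δs = 2.
Sum = 2·[(-6) + (-22) + (-46) + (-78) + (-118) + (-166) + (-222)] = -1316.

-1316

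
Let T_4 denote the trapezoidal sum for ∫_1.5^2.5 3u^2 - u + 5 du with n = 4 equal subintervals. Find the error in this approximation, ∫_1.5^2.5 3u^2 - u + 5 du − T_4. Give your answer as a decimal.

Exact integral: ∫_1.5^2.5 f(u) du = 15.25.
T_4 = 15.28125.
Error = 15.25 − 15.28125 = -0.03125.

-0.03125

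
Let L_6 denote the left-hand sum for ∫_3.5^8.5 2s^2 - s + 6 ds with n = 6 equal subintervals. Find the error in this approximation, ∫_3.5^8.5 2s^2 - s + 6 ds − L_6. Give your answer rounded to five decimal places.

Exact integral: ∫_3.5^8.5 f(s) ds ≈ 380.8333333.
L_6 ≈ 334.0740741.
Error ≈ 380.8333333 − 334.0740741 ≈ 46.75926.

46.75926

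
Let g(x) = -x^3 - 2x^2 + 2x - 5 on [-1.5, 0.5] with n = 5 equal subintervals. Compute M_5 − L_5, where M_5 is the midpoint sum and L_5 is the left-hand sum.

M_5 = -13.07.
L_5 = -14.01.
M_5 − L_5 = 0.94.

0.94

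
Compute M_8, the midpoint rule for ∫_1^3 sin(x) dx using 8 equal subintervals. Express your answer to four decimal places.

1.5343

Δx = (3 − 1)/8 = 0.25.
Midpoints: 1.125, 1.375, 1.625, 1.875, 2.125, 2.375, 2.625, 2.875.
f(1.125) ≈ 0.9023, f(1.375) ≈ 0.9809, f(1.625) ≈ 0.9985, f(1.875) ≈ 0.9541, f(2.125) ≈ 0.8503, f(2.375) ≈ 0.6937, f(2.625) ≈ 0.4939, f(2.875) ≈ 0.2634.
Sum = Δx · [f(1.125) + f(1.375) + f(1.625) + ...].
Sum ≈ 1.5343.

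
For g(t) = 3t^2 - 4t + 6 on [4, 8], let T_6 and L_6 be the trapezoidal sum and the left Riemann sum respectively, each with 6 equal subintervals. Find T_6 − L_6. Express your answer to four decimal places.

T_6 ≈ 376.888889.
L_6 ≈ 334.222222.
T_6 − L_6 ≈ 42.6667.

42.6667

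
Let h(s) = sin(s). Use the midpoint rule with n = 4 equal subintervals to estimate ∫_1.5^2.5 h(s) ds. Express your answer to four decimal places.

0.8742

Δs = (2.5 − 1.5)/4 = 0.25.
Midpoints: 1.625, 1.875, 2.125, 2.375.
h(1.625) ≈ 0.9985, h(1.875) ≈ 0.9541, h(2.125) ≈ 0.8503, h(2.375) ≈ 0.6937.
Sum = Δs · [h(1.625) + h(1.875) + h(2.125) + h(2.375)].
Sum ≈ 0.8742.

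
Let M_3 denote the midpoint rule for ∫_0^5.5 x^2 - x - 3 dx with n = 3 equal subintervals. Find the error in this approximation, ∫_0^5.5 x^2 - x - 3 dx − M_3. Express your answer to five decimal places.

1.54051

Exact integral: ∫_0^5.5 f(x) dx ≈ 23.8333333.
M_3 ≈ 22.2928241.
Error ≈ 23.8333333 − 22.2928241 ≈ 1.54051.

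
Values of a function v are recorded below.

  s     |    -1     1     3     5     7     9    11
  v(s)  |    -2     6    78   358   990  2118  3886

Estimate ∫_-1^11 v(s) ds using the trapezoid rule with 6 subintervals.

Δs = 2.
T_6 = (2/2)·[(-2) + 2·6 + 2·78 + 2·358 + 2·990 + 2·2118 + 3886] = 10984.

10984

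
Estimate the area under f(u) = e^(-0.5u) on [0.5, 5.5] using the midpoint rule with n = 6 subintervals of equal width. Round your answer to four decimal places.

Δu = (5.5 − 0.5)/6 = 5/6.
Midpoints: 11/12, 1.75, 31/12, 41/12, 4.25, 61/12.
f(11/12) ≈ 0.6323, f(1.75) ≈ 0.4169, f(31/12) ≈ 0.2748, f(41/12) ≈ 0.1812, f(4.25) ≈ 0.1194, f(61/12) ≈ 0.0787.
Sum = Δu · [f(11/12) + f(1.75) + f(31/12) + ...].
Sum ≈ 1.4195.

1.4195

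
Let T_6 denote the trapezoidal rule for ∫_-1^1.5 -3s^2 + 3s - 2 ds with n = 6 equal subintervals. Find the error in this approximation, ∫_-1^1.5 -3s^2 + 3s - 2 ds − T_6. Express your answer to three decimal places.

Exact integral: ∫_-1^1.5 f(s) ds = -7.5.
T_6 ≈ -7.71701.
Error ≈ -7.5 − (-7.71701) ≈ 0.217.

0.217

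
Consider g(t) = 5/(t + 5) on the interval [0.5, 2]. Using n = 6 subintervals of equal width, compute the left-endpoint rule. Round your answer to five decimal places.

1.23049

Δt = (2 − 0.5)/6 = 0.25.
Left endpoints: 0.5, 0.75, 1, 1.25, 1.5, 1.75.
g(0.5) = 10/11, g(0.75) = 20/23, g(1) = 5/6, g(1.25) = 0.8, g(1.5) = 10/13, g(1.75) = 20/27.
Sum = Δt · [g(0.5) + g(0.75) + g(1) + ...].
Sum ≈ 1.23049.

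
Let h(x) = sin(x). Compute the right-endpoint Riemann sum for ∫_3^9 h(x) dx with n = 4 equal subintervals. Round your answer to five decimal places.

0.13976

Δx = (9 − 3)/4 = 1.5.
Right endpoints: 4.5, 6, 7.5, 9.
h(4.5) ≈ -0.97753, h(6) ≈ -0.27942, h(7.5) ≈ 0.93800, h(9) ≈ 0.41212.
Sum = Δx · [h(4.5) + h(6) + h(7.5) + h(9)].
Sum ≈ 0.13976.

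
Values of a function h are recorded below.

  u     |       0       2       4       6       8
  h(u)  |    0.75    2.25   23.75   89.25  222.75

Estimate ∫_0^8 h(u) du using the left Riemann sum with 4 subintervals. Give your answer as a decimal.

232

Δu = 2.
Sum = 2·[0.75 + 2.25 + 23.75 + 89.25] = 232.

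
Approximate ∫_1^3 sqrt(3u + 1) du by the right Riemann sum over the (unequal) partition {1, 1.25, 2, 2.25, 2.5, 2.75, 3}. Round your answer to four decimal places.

Subinterval widths: 0.25, 0.75, 0.25, 0.25, 0.25, 0.25.
Right endpoints: 1.25, 2, 2.25, 2.5, 2.75, 3.
f(1.25) ≈ 2.1794, f(2) ≈ 2.6458, f(2.25) ≈ 2.7839, f(2.5) ≈ 2.9155, f(2.75) ≈ 3.0414, f(3) ≈ 3.1623.
Sum = Σ Δu_i · f(u_i).
Sum ≈ 5.5049.

5.5049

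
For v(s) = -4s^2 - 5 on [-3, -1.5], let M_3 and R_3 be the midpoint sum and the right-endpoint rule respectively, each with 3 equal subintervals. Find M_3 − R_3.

M_3 = -38.875.
R_3 = -32.5.
M_3 − R_3 = -6.375.

-6.375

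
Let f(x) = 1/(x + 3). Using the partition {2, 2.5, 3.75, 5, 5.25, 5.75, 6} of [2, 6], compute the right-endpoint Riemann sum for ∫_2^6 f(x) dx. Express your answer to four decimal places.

Subinterval widths: 0.5, 1.25, 1.25, 0.25, 0.5, 0.25.
Right endpoints: 2.5, 3.75, 5, 5.25, 5.75, 6.
f(2.5) = 2/11, f(3.75) = 4/27, f(5) = 0.125, f(5.25) = 4/33, f(5.75) = 4/35, f(6) = 1/9.
Sum = Σ Δx_i · f(x_i).
Sum ≈ 0.5476.

0.5476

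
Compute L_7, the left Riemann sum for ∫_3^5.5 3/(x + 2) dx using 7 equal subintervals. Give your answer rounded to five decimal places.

1.25282

Δx = (5.5 − 3)/7 = 5/14.
Left endpoints: 3, 47/14, 26/7, 57/14, 31/7, 67/14, 36/7.
f(3) = 0.6, f(47/14) = 0.56, f(26/7) = 0.525, f(57/14) = 42/85, f(31/7) = 7/15, f(67/14) = 42/95, f(36/7) = 0.42.
Sum = Δx · [f(3) + f(47/14) + f(26/7) + ...].
Sum ≈ 1.25282.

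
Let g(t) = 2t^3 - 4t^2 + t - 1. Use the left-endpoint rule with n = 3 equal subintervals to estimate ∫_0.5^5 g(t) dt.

58.5

Δt = (5 − 0.5)/3 = 1.5.
Left endpoints: 0.5, 2, 3.5.
g(0.5) = -1.25, g(2) = 1, g(3.5) = 39.25.
Sum = Δt · [g(0.5) + g(2) + g(3.5)].
Sum = 58.5.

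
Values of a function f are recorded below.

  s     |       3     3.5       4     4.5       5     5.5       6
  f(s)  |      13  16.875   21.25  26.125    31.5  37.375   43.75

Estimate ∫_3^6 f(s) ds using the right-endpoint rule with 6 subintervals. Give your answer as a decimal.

Δs = 0.5.
Sum = 0.5·[16.875 + 21.25 + 26.125 + 31.5 + 37.375 + 43.75] = 88.4375.

88.4375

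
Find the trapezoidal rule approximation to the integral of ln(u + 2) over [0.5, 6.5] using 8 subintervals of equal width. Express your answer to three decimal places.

9.887

Δu = (6.5 − 0.5)/8 = 0.75.
f(0.5) ≈ 0.916, f(1.25) ≈ 1.179, f(2) ≈ 1.386, f(2.75) ≈ 1.558, f(3.5) ≈ 1.705, f(4.25) ≈ 1.833, f(5) ≈ 1.946, f(5.75) ≈ 2.048, f(6.5) ≈ 2.140.
T_8 = (Δu/2)·[f(u_0) + 2f(u_1) + ... + 2f(u_{7}) + f(u_8)].
Sum ≈ 9.887.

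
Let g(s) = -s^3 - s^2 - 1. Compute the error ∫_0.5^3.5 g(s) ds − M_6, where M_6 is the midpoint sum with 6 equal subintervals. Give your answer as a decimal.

Exact integral: ∫_0.5^3.5 g(s) ds = -54.75.
M_6 = -54.3125.
Error = -54.75 − (-54.3125) = -0.4375.

-0.4375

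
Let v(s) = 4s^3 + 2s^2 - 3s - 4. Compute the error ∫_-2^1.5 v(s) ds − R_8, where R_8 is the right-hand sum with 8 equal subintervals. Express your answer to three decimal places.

Exact integral: ∫_-2^1.5 v(s) ds ≈ -14.72917.
R_8 ≈ -7.95020.
Error ≈ -14.72917 − (-7.95020) ≈ -6.779.

-6.779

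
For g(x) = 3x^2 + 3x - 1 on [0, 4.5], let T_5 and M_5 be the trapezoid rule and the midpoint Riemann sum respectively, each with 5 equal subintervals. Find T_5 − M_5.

2.73375

T_5 = 118.8225.
M_5 = 116.08875.
T_5 − M_5 = 2.73375.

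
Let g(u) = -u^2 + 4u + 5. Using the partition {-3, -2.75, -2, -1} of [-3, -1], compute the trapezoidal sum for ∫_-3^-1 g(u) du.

Subinterval widths: 0.25, 0.75, 1.
g(-3) = -16, g(-2.75) = -13.5625, g(-2) = -7, g(-1) = 0.
On each subinterval the trapezoid contributes (Δu_i/2)·[g(u_{i-1}) + g(u_i)].
Sum = -14.90625.

-14.90625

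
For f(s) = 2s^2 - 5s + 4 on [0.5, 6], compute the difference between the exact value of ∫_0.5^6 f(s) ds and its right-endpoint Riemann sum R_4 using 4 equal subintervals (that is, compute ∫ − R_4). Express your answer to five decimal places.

-33.71615

Exact integral: ∫_0.5^6 f(s) ds ≈ 76.5416667.
R_4 = 110.2578125.
Error ≈ 76.5416667 − 110.2578125 ≈ -33.71615.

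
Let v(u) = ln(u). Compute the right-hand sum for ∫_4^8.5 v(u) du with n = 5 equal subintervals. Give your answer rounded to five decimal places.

8.47567

Δu = (8.5 − 4)/5 = 0.9.
Right endpoints: 4.9, 5.8, 6.7, 7.6, 8.5.
v(4.9) ≈ 1.58924, v(5.8) ≈ 1.75786, v(6.7) ≈ 1.90211, v(7.6) ≈ 2.02815, v(8.5) ≈ 2.14007.
Sum = Δu · [v(4.9) + v(5.8) + v(6.7) + v(7.6) + v(8.5)].
Sum ≈ 8.47567.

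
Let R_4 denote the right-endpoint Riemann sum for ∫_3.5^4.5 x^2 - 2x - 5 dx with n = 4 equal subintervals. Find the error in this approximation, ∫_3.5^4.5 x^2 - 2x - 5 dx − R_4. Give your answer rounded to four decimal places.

-0.7604

Exact integral: ∫_3.5^4.5 f(x) dx ≈ 3.083333.
R_4 = 3.84375.
Error ≈ 3.083333 − 3.84375 ≈ -0.7604.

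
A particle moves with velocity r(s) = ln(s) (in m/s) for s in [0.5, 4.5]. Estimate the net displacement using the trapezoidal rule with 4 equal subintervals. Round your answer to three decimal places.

2.980

Δs = (4.5 − 0.5)/4 = 1.
r(0.5) ≈ -0.693, r(1.5) ≈ 0.405, r(2.5) ≈ 0.916, r(3.5) ≈ 1.253, r(4.5) ≈ 1.504.
T_4 = (Δs/2)·[r(s_0) + 2r(s_1) + 2r(s_2) + 2r(s_3) + r(s_4)].
Sum ≈ 2.980.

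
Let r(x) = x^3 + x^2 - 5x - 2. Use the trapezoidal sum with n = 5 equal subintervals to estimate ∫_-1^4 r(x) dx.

Δx = (4 − (-1))/5 = 1.
r(-1) = 3, r(0) = -2, r(1) = -5, r(2) = 0, r(3) = 19, r(4) = 58.
T_5 = (Δx/2)·[r(x_0) + 2r(x_1) + ... + 2r(x_{4}) + r(x_5)].
Sum = 42.5.

42.5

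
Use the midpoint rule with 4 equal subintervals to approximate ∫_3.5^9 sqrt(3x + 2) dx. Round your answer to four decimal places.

24.8949

Δx = (9 − 3.5)/4 = 1.375.
Midpoints: 4.1875, 5.5625, 6.9375, 8.3125.
f(4.1875) ≈ 3.8161, f(5.5625) ≈ 4.3229, f(6.9375) ≈ 4.7762, f(8.3125) ≈ 5.1901.
Sum = Δx · [f(4.1875) + f(5.5625) + f(6.9375) + f(8.3125)].
Sum ≈ 24.8949.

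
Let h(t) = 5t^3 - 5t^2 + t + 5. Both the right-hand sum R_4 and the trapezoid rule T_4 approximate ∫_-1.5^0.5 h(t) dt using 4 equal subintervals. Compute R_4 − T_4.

7.375

R_4 = 3.25.
T_4 = -4.125.
R_4 − T_4 = 7.375.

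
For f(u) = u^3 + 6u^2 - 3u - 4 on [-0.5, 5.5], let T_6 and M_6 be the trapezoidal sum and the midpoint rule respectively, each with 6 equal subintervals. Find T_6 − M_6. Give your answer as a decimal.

T_6 = 506.25.
M_6 = 486.
T_6 − M_6 = 20.25.

20.25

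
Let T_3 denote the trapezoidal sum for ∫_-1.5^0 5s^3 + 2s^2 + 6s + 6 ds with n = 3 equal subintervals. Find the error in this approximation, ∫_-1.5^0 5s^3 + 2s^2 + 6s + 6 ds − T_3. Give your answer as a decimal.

0.578125

Exact integral: ∫_-1.5^0 f(s) ds = -1.828125.
T_3 = -2.40625.
Error = -1.828125 − (-2.40625) = 0.578125.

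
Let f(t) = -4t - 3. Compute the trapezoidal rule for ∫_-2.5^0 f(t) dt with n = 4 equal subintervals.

Δt = (0 − (-2.5))/4 = 0.625.
f(-2.5) = 7, f(-1.875) = 4.5, f(-1.25) = 2, f(-0.625) = -0.5, f(0) = -3.
T_4 = (Δt/2)·[f(t_0) + 2f(t_1) + 2f(t_2) + 2f(t_3) + f(t_4)].
Sum = 5.

5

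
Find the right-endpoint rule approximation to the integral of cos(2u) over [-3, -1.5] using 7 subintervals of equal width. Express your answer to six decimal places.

Δu = (-1.5 − (-3))/7 = 3/14.
Right endpoints: -39/14, -18/7, -33/14, -15/7, -27/14, -12/7, -1.5.
f(-39/14) ≈ 0.757216, f(-18/7) ≈ 0.417296, f(-33/14) ≈ 0.001897, f(-15/7) ≈ -0.413846, f(-27/14) ≈ -0.754732, f(-12/7) ≈ -0.959103, f(-1.5) ≈ -0.989992.
Sum = Δu · [f(-39/14) + f(-18/7) + f(-33/14) + ...].
Sum ≈ -0.415985.

-0.415985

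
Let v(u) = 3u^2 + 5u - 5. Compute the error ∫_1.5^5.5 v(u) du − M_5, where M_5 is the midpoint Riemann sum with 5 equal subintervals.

0.64

Exact integral: ∫_1.5^5.5 v(u) du = 213.
M_5 = 212.36.
Error = 213 − 212.36 = 0.64.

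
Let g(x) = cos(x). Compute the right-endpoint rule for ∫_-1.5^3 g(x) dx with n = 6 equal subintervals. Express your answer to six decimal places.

Δx = (3 − (-1.5))/6 = 0.75.
Right endpoints: -0.75, 0, 0.75, 1.5, 2.25, 3.
g(-0.75) ≈ 0.731689, g(0) ≈ 1.000000, g(0.75) ≈ 0.731689, g(1.5) ≈ 0.070737, g(2.25) ≈ -0.628174, g(3) ≈ -0.989992.
Sum = Δx · [g(-0.75) + g(0) + g(0.75) + ...].
Sum ≈ 0.686962.

0.686962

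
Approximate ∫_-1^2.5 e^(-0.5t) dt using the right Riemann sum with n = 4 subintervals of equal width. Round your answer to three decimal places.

Δt = (2.5 − (-1))/4 = 0.875.
Right endpoints: -0.125, 0.75, 1.625, 2.5.
f(-0.125) ≈ 1.064, f(0.75) ≈ 0.687, f(1.625) ≈ 0.444, f(2.5) ≈ 0.287.
Sum = Δt · [f(-0.125) + f(0.75) + f(1.625) + f(2.5)].
Sum ≈ 2.172.

2.172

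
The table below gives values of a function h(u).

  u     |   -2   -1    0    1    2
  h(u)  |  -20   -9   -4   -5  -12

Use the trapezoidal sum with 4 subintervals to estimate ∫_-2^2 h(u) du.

-34

Δu = 1.
T_4 = (1/2)·[(-20) + 2·(-9) + 2·(-4) + 2·(-5) + (-12)] = -34.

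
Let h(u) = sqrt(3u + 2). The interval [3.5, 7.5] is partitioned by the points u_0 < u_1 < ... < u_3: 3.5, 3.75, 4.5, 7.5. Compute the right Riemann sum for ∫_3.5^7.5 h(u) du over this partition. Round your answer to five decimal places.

18.71201

Subinterval widths: 0.25, 0.75, 3.
Right endpoints: 3.75, 4.5, 7.5.
h(3.75) ≈ 3.64005, h(4.5) ≈ 3.93700, h(7.5) ≈ 4.94975.
Sum = Σ Δu_i · h(u_i).
Sum ≈ 18.71201.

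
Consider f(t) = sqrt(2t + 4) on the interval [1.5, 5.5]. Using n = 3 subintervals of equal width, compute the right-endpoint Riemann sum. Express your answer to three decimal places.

13.992

Δt = (5.5 − 1.5)/3 = 4/3.
Right endpoints: 17/6, 25/6, 5.5.
f(17/6) ≈ 3.109, f(25/6) ≈ 3.512, f(5.5) ≈ 3.873.
Sum = Δt · [f(17/6) + f(25/6) + f(5.5)].
Sum ≈ 13.992.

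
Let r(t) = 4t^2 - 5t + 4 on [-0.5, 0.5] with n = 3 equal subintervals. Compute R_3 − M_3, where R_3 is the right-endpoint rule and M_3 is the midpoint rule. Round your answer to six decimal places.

-0.722222

R_3 ≈ 3.57407407.
M_3 ≈ 4.29629630.
R_3 − M_3 ≈ -0.722222.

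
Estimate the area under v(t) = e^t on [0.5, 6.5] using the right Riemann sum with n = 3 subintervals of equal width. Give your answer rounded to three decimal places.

1534.683

Δt = (6.5 − 0.5)/3 = 2.
Right endpoints: 2.5, 4.5, 6.5.
v(2.5) ≈ 12.182, v(4.5) ≈ 90.017, v(6.5) ≈ 665.142.
Sum = Δt · [v(2.5) + v(4.5) + v(6.5)].
Sum ≈ 1534.683.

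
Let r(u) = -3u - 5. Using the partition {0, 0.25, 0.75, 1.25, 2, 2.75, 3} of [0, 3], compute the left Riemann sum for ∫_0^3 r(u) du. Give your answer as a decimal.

-25.875

Subinterval widths: 0.25, 0.5, 0.5, 0.75, 0.75, 0.25.
Left endpoints: 0, 0.25, 0.75, 1.25, 2, 2.75.
r(0) = -5, r(0.25) = -5.75, r(0.75) = -7.25, r(1.25) = -8.75, r(2) = -11, r(2.75) = -13.25.
Sum = Σ Δu_i · r(u_i).
Sum = -25.875.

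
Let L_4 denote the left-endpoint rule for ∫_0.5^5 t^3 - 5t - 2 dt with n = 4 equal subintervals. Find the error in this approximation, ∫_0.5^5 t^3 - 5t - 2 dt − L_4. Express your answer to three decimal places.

49.755

Exact integral: ∫_0.5^5 f(t) dt = 85.359375.
L_4 ≈ 35.60449.
Error ≈ 85.359375 − 35.60449 ≈ 49.755.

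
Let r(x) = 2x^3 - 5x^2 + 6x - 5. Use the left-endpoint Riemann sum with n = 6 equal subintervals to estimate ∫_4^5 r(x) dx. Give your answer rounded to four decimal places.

98.0185

Δx = (5 − 4)/6 = 1/6.
Left endpoints: 4, 25/6, 13/3, 4.5, 14/3, 29/6.
r(4) = 67, r(25/6) = 4205/54, r(13/3) = 2426/27, r(4.5) = 103, r(14/3) = 3169/27, r(29/6) = 7183/54.
Sum = Δx · [r(4) + r(25/6) + r(13/3) + ...].
Sum ≈ 98.0185.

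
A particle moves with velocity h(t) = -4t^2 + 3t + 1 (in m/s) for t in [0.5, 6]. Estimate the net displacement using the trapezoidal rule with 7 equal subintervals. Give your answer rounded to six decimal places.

Δt = (6 − 0.5)/7 = 11/14.
h(0.5) = 1.5, h(9/7) = -86/49, h(29/14) = -975/98, h(20/7) = -1131/49, h(51/14) = -4033/98, h(31/7) = -3144/49, h(73/14) = -9027/98, h(6) = -125.
T_7 = (Δt/2)·[h(t_0) + 2h(t_1) + ... + 2h(t_{6}) + h(t_7)].
Sum ≈ -230.971939.

-230.971939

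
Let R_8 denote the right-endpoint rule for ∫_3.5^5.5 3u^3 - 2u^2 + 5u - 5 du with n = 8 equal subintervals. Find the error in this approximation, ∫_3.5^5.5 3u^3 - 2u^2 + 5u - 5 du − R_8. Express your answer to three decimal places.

-43.865

Exact integral: ∫_3.5^5.5 f(u) du ≈ 526.41667.
R_8 = 570.28125.
Error ≈ 526.41667 − 570.28125 ≈ -43.865.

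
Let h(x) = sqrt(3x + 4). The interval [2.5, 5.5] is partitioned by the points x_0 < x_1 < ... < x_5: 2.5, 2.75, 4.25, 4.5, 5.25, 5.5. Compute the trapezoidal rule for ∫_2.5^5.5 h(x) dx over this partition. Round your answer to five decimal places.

11.94715

Subinterval widths: 0.25, 1.5, 0.25, 0.75, 0.25.
h(2.5) ≈ 3.39116, h(2.75) ≈ 3.50000, h(4.25) ≈ 4.09268, h(4.5) ≈ 4.18330, h(5.25) ≈ 4.44410, h(5.5) ≈ 4.52769.
On each subinterval the trapezoid contributes (Δx_i/2)·[h(x_{i-1}) + h(x_i)].
Sum ≈ 11.94715.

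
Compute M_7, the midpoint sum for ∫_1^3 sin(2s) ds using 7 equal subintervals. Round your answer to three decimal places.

Δs = (3 − 1)/7 = 2/7.
Midpoints: 8/7, 10/7, 12/7, 2, 16/7, 18/7, 20/7.
f(8/7) ≈ 0.755, f(10/7) ≈ 0.281, f(12/7) ≈ -0.283, f(2) ≈ -0.757, f(16/7) ≈ -0.990, f(18/7) ≈ -0.909, f(20/7) ≈ -0.539.
Sum = Δs · [f(8/7) + f(10/7) + f(12/7) + ...].
Sum ≈ -0.698.

-0.698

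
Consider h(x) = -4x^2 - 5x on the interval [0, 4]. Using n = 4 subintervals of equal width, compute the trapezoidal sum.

Δx = (4 − 0)/4 = 1.
h(0) = 0, h(1) = -9, h(2) = -26, h(3) = -51, h(4) = -84.
T_4 = (Δx/2)·[h(x_0) + 2h(x_1) + 2h(x_2) + 2h(x_3) + h(x_4)].
Sum = -128.

-128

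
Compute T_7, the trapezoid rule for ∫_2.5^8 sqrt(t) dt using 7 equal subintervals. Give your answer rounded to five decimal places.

Δt = (8 − 2.5)/7 = 11/14.
f(2.5) ≈ 1.58114, f(23/7) ≈ 1.81265, f(57/14) ≈ 2.01778, f(34/7) ≈ 2.20389, f(79/14) ≈ 2.37547, f(45/7) ≈ 2.53546, f(101/14) ≈ 2.68594, f(8) ≈ 2.82843.
T_7 = (Δt/2)·[f(t_0) + 2f(t_1) + ... + 2f(t_{6}) + f(t_7)].
Sum ≈ 12.44256.

12.44256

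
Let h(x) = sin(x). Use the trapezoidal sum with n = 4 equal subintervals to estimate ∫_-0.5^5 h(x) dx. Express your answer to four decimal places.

Δx = (5 − (-0.5))/4 = 1.375.
h(-0.5) ≈ -0.4794, h(0.875) ≈ 0.7675, h(2.25) ≈ 0.7781, h(3.625) ≈ -0.4648, h(5) ≈ -0.9589.
T_4 = (Δx/2)·[h(x_0) + 2h(x_1) + 2h(x_2) + 2h(x_3) + h(x_4)].
Sum ≈ 0.4973.

0.4973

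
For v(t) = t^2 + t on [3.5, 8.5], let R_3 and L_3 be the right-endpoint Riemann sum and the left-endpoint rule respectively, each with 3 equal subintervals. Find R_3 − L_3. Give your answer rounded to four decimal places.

108.3333

R_3 ≈ 276.898148.
L_3 ≈ 168.564815.
R_3 − L_3 ≈ 108.3333.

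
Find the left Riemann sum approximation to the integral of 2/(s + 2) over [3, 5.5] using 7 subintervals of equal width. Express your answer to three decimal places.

Δs = (5.5 − 3)/7 = 5/14.
Left endpoints: 3, 47/14, 26/7, 57/14, 31/7, 67/14, 36/7.
f(3) = 0.4, f(47/14) = 28/75, f(26/7) = 0.35, f(57/14) = 28/85, f(31/7) = 14/45, f(67/14) = 28/95, f(36/7) = 0.28.
Sum = Δs · [f(3) + f(47/14) + f(26/7) + ...].
Sum ≈ 0.835.

0.835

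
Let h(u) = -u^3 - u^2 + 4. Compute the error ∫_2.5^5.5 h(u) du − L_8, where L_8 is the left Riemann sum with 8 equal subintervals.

-31.8515625

Exact integral: ∫_2.5^5.5 h(u) du = -257.25.
L_8 = -225.3984375.
Error = -257.25 − (-225.3984375) = -31.8515625.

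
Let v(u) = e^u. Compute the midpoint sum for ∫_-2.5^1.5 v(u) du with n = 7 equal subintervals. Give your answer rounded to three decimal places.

Δu = (1.5 − (-2.5))/7 = 4/7.
Midpoints: -31/14, -23/14, -15/14, -0.5, 1/14, 9/14, 17/14.
v(-31/14) ≈ 0.109, v(-23/14) ≈ 0.193, v(-15/14) ≈ 0.343, v(-0.5) ≈ 0.607, v(1/14) ≈ 1.074, v(9/14) ≈ 1.902, v(17/14) ≈ 3.368.
Sum = Δu · [v(-31/14) + v(-23/14) + v(-15/14) + ...].
Sum ≈ 4.340.

4.340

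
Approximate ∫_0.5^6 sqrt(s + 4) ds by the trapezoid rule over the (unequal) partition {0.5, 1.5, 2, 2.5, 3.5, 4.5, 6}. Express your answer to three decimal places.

Subinterval widths: 1, 0.5, 0.5, 1, 1, 1.5.
f(0.5) ≈ 2.121, f(1.5) ≈ 2.345, f(2) ≈ 2.449, f(2.5) ≈ 2.550, f(3.5) ≈ 2.739, f(4.5) ≈ 2.915, f(6) ≈ 3.162.
On each subinterval the trapezoid contributes (Δs_i/2)·[f(s_{i-1}) + f(s_i)].
Sum ≈ 14.711.

14.711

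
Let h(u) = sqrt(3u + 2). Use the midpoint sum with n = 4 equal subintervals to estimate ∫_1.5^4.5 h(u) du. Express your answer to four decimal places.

Δu = (4.5 − 1.5)/4 = 0.75.
Midpoints: 1.875, 2.625, 3.375, 4.125.
h(1.875) ≈ 2.7613, h(2.625) ≈ 3.1425, h(3.375) ≈ 3.4821, h(4.125) ≈ 3.7914.
Sum = Δu · [h(1.875) + h(2.625) + h(3.375) + h(4.125)].
Sum ≈ 9.8830.

9.8830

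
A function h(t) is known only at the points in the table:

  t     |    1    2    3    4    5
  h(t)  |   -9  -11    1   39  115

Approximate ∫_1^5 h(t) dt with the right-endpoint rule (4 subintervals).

Δt = 1.
Sum = 1·[(-11) + 1 + 39 + 115] = 144.

144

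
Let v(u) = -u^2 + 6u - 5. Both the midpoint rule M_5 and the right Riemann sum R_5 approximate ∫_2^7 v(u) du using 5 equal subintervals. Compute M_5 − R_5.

8.75

M_5 = -1.25.
R_5 = -10.
M_5 − R_5 = 8.75.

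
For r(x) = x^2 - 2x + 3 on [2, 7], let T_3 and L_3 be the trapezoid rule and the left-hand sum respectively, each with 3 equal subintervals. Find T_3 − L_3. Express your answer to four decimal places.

29.1667

T_3 ≈ 83.981481.
L_3 ≈ 54.814815.
T_3 − L_3 ≈ 29.1667.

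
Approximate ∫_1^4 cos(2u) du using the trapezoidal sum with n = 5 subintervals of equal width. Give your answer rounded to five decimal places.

Δu = (4 − 1)/5 = 0.6.
f(1) ≈ -0.41615, f(1.6) ≈ -0.99829, f(2.2) ≈ -0.30733, f(2.8) ≈ 0.77557, f(3.4) ≈ 0.86940, f(4) ≈ -0.14550.
T_5 = (Δu/2)·[f(u_0) + 2f(u_1) + ... + 2f(u_{4}) + f(u_5)].
Sum ≈ 0.03511.

0.03511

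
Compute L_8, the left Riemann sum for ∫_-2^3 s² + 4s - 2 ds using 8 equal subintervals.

4.1796875

Δs = (3 − (-2))/8 = 0.625.
Left endpoints: -2, -1.375, -0.75, -0.125, 0.5, 1.125, 1.75, 2.375.
f(-2) = -6, f(-1.375) = -5.609375, f(-0.75) = -4.4375, f(-0.125) = -2.484375, f(0.5) = 0.25, f(1.125) = 3.765625, f(1.75) = 8.0625, f(2.375) = 13.140625.
Sum = Δs · [f(-2) + f(-1.375) + f(-0.75) + ...].
Sum = 4.1796875.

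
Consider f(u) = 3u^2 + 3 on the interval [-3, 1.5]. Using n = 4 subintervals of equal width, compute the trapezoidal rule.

46.72265625

Δu = (1.5 − (-3))/4 = 1.125.
f(-3) = 30, f(-1.875) = 13.546875, f(-0.75) = 4.6875, f(0.375) = 3.421875, f(1.5) = 9.75.
T_4 = (Δu/2)·[f(u_0) + 2f(u_1) + 2f(u_2) + 2f(u_3) + f(u_4)].
Sum = 46.72265625.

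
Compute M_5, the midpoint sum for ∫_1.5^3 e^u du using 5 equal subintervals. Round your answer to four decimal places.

Δu = (3 − 1.5)/5 = 0.3.
Midpoints: 1.65, 1.95, 2.25, 2.55, 2.85.
f(1.65) ≈ 5.2070, f(1.95) ≈ 7.0287, f(2.25) ≈ 9.4877, f(2.55) ≈ 12.8071, f(2.85) ≈ 17.2878.
Sum = Δu · [f(1.65) + f(1.95) + f(2.25) + f(2.55) + f(2.85)].
Sum ≈ 15.5455.

15.5455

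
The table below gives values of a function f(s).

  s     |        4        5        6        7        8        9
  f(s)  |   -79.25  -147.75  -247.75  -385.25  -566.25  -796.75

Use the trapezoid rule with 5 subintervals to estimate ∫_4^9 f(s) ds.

-1785

Δs = 1.
T_5 = (1/2)·[(-79.25) + 2·(-147.75) + 2·(-247.75) + 2·(-385.25) + 2·(-566.25) + (-796.75)] = -1785.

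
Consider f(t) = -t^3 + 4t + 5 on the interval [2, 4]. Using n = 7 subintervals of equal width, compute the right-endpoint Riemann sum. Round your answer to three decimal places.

Δt = (4 − 2)/7 = 2/7.
Right endpoints: 16/7, 18/7, 20/7, 22/7, 24/7, 26/7, 4.
f(16/7) = 755/343, f(18/7) = -589/343, f(20/7) = -2365/343, f(22/7) = -4621/343, f(24/7) = -7405/343, f(26/7) = -10765/343, f(4) = -43.
Sum = Δt · [f(16/7) + f(18/7) + f(20/7) + ...].
Sum ≈ -33.102.

-33.102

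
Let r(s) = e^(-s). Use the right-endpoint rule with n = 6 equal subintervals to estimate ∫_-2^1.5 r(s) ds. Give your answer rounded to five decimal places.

Δs = (1.5 − (-2))/6 = 7/12.
Right endpoints: -17/12, -5/6, -0.25, 1/3, 11/12, 1.5.
r(-17/12) ≈ 4.12335, r(-5/6) ≈ 2.30098, r(-0.25) ≈ 1.28403, r(1/3) ≈ 0.71653, r(11/12) ≈ 0.39985, r(1.5) ≈ 0.22313.
Sum = Δs · [r(-17/12) + r(-5/6) + r(-0.25) + ...].
Sum ≈ 5.27792.

5.27792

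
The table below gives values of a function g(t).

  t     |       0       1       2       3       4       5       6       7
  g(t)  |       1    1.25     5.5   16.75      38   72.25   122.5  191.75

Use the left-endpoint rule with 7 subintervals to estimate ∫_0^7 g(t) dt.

257.25

Δt = 1.
Sum = 1·[1 + 1.25 + 5.5 + 16.75 + 38 + 72.25 + 122.5] = 257.25.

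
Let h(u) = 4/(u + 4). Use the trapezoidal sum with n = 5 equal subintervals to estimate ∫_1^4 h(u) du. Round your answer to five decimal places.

Δu = (4 − 1)/5 = 0.6.
h(1) = 0.8, h(1.6) = 5/7, h(2.2) = 20/31, h(2.8) = 10/17, h(3.4) = 20/37, h(4) = 0.5.
T_5 = (Δu/2)·[h(u_0) + 2h(u_1) + ... + 2h(u_{4}) + h(u_5)].
Sum ≈ 1.88293.

1.88293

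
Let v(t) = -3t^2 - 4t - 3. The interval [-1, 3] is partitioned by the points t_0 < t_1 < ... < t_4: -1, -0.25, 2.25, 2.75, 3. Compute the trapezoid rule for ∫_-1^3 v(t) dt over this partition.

Subinterval widths: 0.75, 2.5, 0.5, 0.25.
v(-1) = -2, v(-0.25) = -2.1875, v(2.25) = -27.1875, v(2.75) = -36.6875, v(3) = -42.
On each subinterval the trapezoid contributes (Δt_i/2)·[v(t_{i-1}) + v(t_i)].
Sum = -64.09375.

-64.09375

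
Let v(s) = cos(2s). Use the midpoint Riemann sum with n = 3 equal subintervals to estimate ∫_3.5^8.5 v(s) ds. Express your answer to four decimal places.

Δs = (8.5 − 3.5)/3 = 5/3.
Midpoints: 13/3, 6, 23/3.
v(13/3) ≈ -0.7261, v(6) ≈ 0.8439, v(23/3) ≈ -0.9306.
Sum = Δs · [v(13/3) + v(6) + v(23/3)].
Sum ≈ -1.3549.

-1.3549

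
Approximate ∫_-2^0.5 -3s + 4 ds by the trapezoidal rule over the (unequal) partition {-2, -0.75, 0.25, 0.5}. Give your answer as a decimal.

Subinterval widths: 1.25, 1, 0.25.
f(-2) = 10, f(-0.75) = 6.25, f(0.25) = 3.25, f(0.5) = 2.5.
On each subinterval the trapezoid contributes (Δs_i/2)·[f(s_{i-1}) + f(s_i)].
Sum = 15.625.

15.625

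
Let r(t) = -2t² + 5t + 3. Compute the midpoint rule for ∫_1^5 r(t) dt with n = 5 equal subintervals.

-10.24

Δt = (5 − 1)/5 = 0.8.
Midpoints: 1.4, 2.2, 3, 3.8, 4.6.
r(1.4) = 6.08, r(2.2) = 4.32, r(3) = 0, r(3.8) = -6.88, r(4.6) = -16.32.
Sum = Δt · [r(1.4) + r(2.2) + r(3) + r(3.8) + r(4.6)].
Sum = -10.24.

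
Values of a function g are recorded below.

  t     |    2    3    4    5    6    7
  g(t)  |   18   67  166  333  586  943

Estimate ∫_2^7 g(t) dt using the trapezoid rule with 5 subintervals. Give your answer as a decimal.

1632.5

Δt = 1.
T_5 = (1/2)·[18 + 2·67 + 2·166 + 2·333 + 2·586 + 943] = 1632.5.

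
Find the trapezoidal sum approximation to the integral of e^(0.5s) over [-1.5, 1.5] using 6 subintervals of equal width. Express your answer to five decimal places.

Δs = (1.5 − (-1.5))/6 = 0.5.
f(-1.5) ≈ 0.47237, f(-1) ≈ 0.60653, f(-0.5) ≈ 0.77880, f(0) ≈ 1.00000, f(0.5) ≈ 1.28403, f(1) ≈ 1.64872, f(1.5) ≈ 2.11700.
T_6 = (Δs/2)·[f(s_0) + 2f(s_1) + ... + 2f(s_{5}) + f(s_6)].
Sum ≈ 3.30638.

3.30638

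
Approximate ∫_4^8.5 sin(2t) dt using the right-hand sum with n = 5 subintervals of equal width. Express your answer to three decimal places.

-0.832

Δt = (8.5 − 4)/5 = 0.9.
Right endpoints: 4.9, 5.8, 6.7, 7.6, 8.5.
f(4.9) ≈ -0.366, f(5.8) ≈ -0.823, f(6.7) ≈ 0.740, f(7.6) ≈ 0.486, f(8.5) ≈ -0.961.
Sum = Δt · [f(4.9) + f(5.8) + f(6.7) + f(7.6) + f(8.5)].
Sum ≈ -0.832.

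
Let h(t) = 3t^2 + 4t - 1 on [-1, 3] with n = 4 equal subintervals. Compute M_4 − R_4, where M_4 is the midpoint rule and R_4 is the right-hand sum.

M_4 = 39.
R_4 = 62.
M_4 − R_4 = -23.

-23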